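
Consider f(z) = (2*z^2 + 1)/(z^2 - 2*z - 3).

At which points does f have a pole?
The singularities of f are the zeros of the denominator. Factoring,
  z^2 - 2*z - 3 = (z + 1)*(z - 3)
so the candidates are z = -1, z = 3.

Check the numerator P(z) = 2*z^2 + 1 at each one:
  P(-1) = 3 ≠ 0, so z = -1 is a (simple) pole.
  P(3) = 19 ≠ 0, so z = 3 is a (simple) pole.

Poles of f: {-1, 3}

Final answer: {-1, 3}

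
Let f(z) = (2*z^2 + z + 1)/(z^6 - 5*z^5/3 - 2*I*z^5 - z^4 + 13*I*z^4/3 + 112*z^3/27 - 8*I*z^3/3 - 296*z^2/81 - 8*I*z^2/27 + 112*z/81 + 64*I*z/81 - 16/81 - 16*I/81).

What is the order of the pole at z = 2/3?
Factor the denominator:
  z^6 - 5*z^5/3 - 2*I*z^5 - z^4 + 13*I*z^4/3 + 112*z^3/27 - 8*I*z^3/3 - 296*z^2/81 - 8*I*z^2/27 + 112*z/81 + 64*I*z/81 - 16/81 - 16*I/81 = (z - 2/3)^4*(z - I)*(z + 1 - I)

The numerator P(z) = 2*z^2 + z + 1 has P(2/3) = 23/9 ≠ 0, so no factor of (z - 2/3) cancels.
Near z = 2/3 we can therefore write f(z) = g(z)/(z - 2/3)^4 with g analytic at 2/3 and g(2/3) ≠ 0 (g is the numerator divided by the remaining denominator factors).

Hence z = 2/3 is a pole of order 4.

Final answer: 4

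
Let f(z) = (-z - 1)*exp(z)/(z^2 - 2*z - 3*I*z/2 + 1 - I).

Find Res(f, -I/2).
Write f(z) = P(z)/Q(z) with P(z) = (-z - 1)*exp(z) and Q(z) = z^2 - 2*z - 3*I*z/2 + 1 - I.
The denominator factors as Q(z) = (z - 2 - 2*I)*(z + I/2), so z = -I/2 is a simple zero of Q and P is analytic there; z = -I/2 is therefore a simple pole and
  Res(f, z₀) = P(z₀)/Q'(z₀).

Q'(z) = 2*z - 2 - 3*I/2, so Q'(-I/2) = -2 - 5*I/2.
P(-I/2) = (-1 + I/2)*exp(-I/2).

Res(f, -I/2) = ((-1 + I/2)*exp(-I/2))/(-2 - 5*I/2) = (3/41 - 14*I/41)*exp(-I/2)

Final answer: (3/41 - 14*I/41)*exp(-I/2)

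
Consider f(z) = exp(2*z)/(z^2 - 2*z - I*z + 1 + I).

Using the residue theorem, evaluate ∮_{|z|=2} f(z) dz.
By the residue theorem, ∮_C f(z) dz = 2πi · (sum of the residues of f at the poles inside |z| = 2).

The denominator factors as (z - 1)*(z - 1 - I), so the singularities of f are simple poles at z = 1, z = 1 + I.
  |1|² = 1 < 4 = 2², so this pole is inside the contour.
  |1 + I|² = 2 < 4 = 2², so this pole is inside the contour.

With P(z) = exp(2*z) and Q(z) = z^2 - 2*z - I*z + 1 + I, each pole is simple, so Res(f, z₀) = P(z₀)/Q'(z₀) with Q'(z) = 2*z - 2 - I.
  Res(f, 1) = P(1)/Q'(1) = (exp(2))/(-I) = I*exp(2)
  Res(f, 1 + I) = P(1 + I)/Q'(1 + I) = (exp(2 + 2*I))/(I) = -I*exp(2 + 2*I)

Sum of residues inside C: -I*exp(2 + 2*I) + I*exp(2)
∮_C f(z) dz = 2πi · (-I*exp(2 + 2*I) + I*exp(2)) = -2*pi*exp(2) + 2*pi*exp(2 + 2*I)

Final answer: -2*pi*exp(2) + 2*pi*exp(2 + 2*I)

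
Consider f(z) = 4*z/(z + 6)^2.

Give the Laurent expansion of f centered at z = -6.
Put w = z - (-6), i.e. z = w - 6. The denominator is w^2, so it suffices to rewrite the numerator in powers of w.

P(z) = 4*z
P(w - 6) = -24 + 4*w

Dividing each term by w^2:
  f = -24/w^2 + 4/w

Substituting back w = z + 6:
  f(z) = -24/(z + 6)^2 + 4/(z + 6)

The series is finite because the numerator is a polynomial; the negative powers form the principal part, and the coefficient of 1/(z + 6) gives Res(f, -6) = 4.

Final answer: -24/(z + 6)^2 + 4/(z + 6)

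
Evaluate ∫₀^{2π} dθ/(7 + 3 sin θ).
Call the integral J. The integrand is 2π-periodic and we integrate over a full period, so shifting θ does not change the value (θ → θ + π/2 turns sin θ into cos θ). Hence
  J = ∫₀^{2π} dθ/(7 + 3 cos θ).
Put z = e^{iθ}: then cos θ = (z + 1/z)/2, dθ = dz/(iz), and z runs once counterclockwise around |z| = 1:
  J = ∮_{|z|=1} 1/(7 + 3*(z + 1/z)/2) · dz/(iz) = (2/i) ∮_{|z|=1} dz/(3*z^2 + 14*z + 3).
The roots of 3*z^2 + 14*z + 3 are z = (-7 ± sqrt(7^2 - 3^2))/3, with sqrt(40) = 2*sqrt(10); their product is 1, so only z₊ = -7/3 + 2*sqrt(10)/3 lies inside the unit circle (z₋ = -7/3 - 2*sqrt(10)/3 lies outside).
z₊ is a simple zero of q(z) = 3*z^2 + 14*z + 3, so Res(1/q, z₊) = 1/q'(z₊) with q'(z) = 6*z + 14; and q'(z₊) = 3*(z₊ - z₋) = 4*sqrt(10).
Therefore J = (2/i) · 2πi · 1/(4*sqrt(10)) = 2*pi/(2*sqrt(10)) = sqrt(10)*pi/10

Final answer: sqrt(10)*pi/10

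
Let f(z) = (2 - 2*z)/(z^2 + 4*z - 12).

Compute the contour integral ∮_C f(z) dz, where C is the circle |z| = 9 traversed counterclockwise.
By the residue theorem, ∮_C f(z) dz = 2πi · (sum of the residues of f at the poles inside |z| = 9).

The denominator factors as (z + 6)*(z - 2), so the singularities of f are simple poles at z = -6, z = 2.
  |-6|² = 36 < 81 = 9², so this pole is inside the contour.
  |2|² = 4 < 81 = 9², so this pole is inside the contour.

With P(z) = 2 - 2*z and Q(z) = z^2 + 4*z - 12, each pole is simple, so Res(f, z₀) = P(z₀)/Q'(z₀) with Q'(z) = 2*z + 4.
  Res(f, -6) = P(-6)/Q'(-6) = (14)/(-8) = -7/4
  Res(f, 2) = P(2)/Q'(2) = (-2)/(8) = -1/4

Sum of residues inside C: -2
∮_C f(z) dz = 2πi · (-2) = -4*I*pi

Final answer: -4*I*pi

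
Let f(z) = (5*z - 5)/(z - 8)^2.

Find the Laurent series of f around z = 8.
Put w = z - (8), i.e. z = w + 8. The denominator is w^2, so it suffices to rewrite the numerator in powers of w.

P(z) = 5*z - 5
P(w + 8) = 35 + 5*w

Dividing each term by w^2:
  f = 35/w^2 + 5/w

Substituting back w = z - 8:
  f(z) = 35/(z - 8)^2 + 5/(z - 8)

The series is finite because the numerator is a polynomial; the negative powers form the principal part, and the coefficient of 1/(z - 8) gives Res(f, 8) = 5.

Final answer: 35/(z - 8)^2 + 5/(z - 8)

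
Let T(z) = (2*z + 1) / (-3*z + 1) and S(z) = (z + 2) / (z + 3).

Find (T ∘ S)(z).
(T ∘ S)(z) = T(S(z)) = ((2)*S(z) + (1))/((-3)*S(z) + (1)). Multiply numerator and denominator by z + 3:
  numerator:   (2)*(z + 2) + (1)*(z + 3) = 3*z + 7
  denominator: (-3)*(z + 2) + (1)*(z + 3) = -2*z - 3
(T ∘ S)(z) = (3*z + 7)/(-2*z - 3) = (-3*z - 7)/(2*z + 3)

Final answer: (-3*z - 7)/(2*z + 3)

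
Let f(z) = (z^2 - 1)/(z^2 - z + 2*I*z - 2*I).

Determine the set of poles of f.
{-2*I}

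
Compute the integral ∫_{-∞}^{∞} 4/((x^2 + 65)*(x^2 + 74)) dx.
Let f(z) = 4/((z^2 + 65)*(z^2 + 74)). The denominator has no real zeros and deg Q - deg P = 4 ≥ 2, so the integral of f over the upper semicircle |z| = R tends to 0 as R → ∞. Closing the contour in the upper half-plane,
  ∫_{-∞}^{∞} f(x) dx = 2πi · Σ Res(f, z_k)  over the poles with Im z_k > 0.

Zeros of the denominator: z^2 + 65 = 0 gives z = ±sqrt(65)*I; z^2 + 74 = 0 gives z = ±sqrt(74)*I.
Upper half-plane: z = sqrt(65)*I, z = sqrt(74)*I (simple).

Each pole is a simple zero of Q(z) = z^4 + 139*z^2 + 4810, so Res(f, z₀) = P(z₀)/Q'(z₀) with P(z) = 4, Q'(z) = 4*z^3 + 278*z:
  Res(f, sqrt(65)*I) = (4)/(18*sqrt(65)*I) = -2*sqrt(65)*I/585
  Res(f, sqrt(74)*I) = (4)/(-18*sqrt(74)*I) = sqrt(74)*I/333

Sum of residues: I*(-74*sqrt(65) + 65*sqrt(74))/21645
∫_{-∞}^{∞} f(x) dx = 2πi · (I*(-74*sqrt(65) + 65*sqrt(74))/21645) = 2*pi*(-65*sqrt(74) + 74*sqrt(65))/21645

Final answer: 2*pi*(-65*sqrt(74) + 74*sqrt(65))/21645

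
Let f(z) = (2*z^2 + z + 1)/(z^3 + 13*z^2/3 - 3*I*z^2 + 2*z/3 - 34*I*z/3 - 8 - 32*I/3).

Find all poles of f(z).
The singularities of f are the zeros of the denominator. Factoring,
  z^3 + 13*z^2/3 - 3*I*z^2 + 2*z/3 - 34*I*z/3 - 8 - 32*I/3 = (z + 3 - I)*(z + 2)*(z - 2/3 - 2*I)
so the candidates are z = -3 + I, z = -2, z = 2/3 + 2*I.

Check the numerator P(z) = 2*z^2 + z + 1 at each one:
  P(-3 + I) = 14 - 11*I ≠ 0, so z = -3 + I is a (simple) pole.
  P(-2) = 7 ≠ 0, so z = -2 is a (simple) pole.
  P(2/3 + 2*I) = -49/9 + 22*I/3 ≠ 0, so z = 2/3 + 2*I is a (simple) pole.

Poles of f: {-3 + I, -2, 2/3 + 2*I}

Final answer: {-3 + I, -2, 2/3 + 2*I}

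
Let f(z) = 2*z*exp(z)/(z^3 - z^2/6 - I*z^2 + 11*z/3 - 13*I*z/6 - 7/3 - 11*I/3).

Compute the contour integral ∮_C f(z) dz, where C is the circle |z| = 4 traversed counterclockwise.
By the residue theorem, ∮_C f(z) dz = 2πi · (sum of the residues of f at the poles inside |z| = 4).

The denominator factors as (z - I)*(z - 2/3 - 2*I)*(z + 1/2 + 2*I), so the singularities of f are simple poles at z = I, z = 2/3 + 2*I, z = -1/2 - 2*I.
  |I|² = 1 < 16 = 4², so this pole is inside the contour.
  |2/3 + 2*I|² = 40/9 < 16 = 4², so this pole is inside the contour.
  |-1/2 - 2*I|² = 17/4 < 16 = 4², so this pole is inside the contour.

With P(z) = 2*z*exp(z) and Q(z) = z^3 - z^2/6 - I*z^2 + 11*z/3 - 13*I*z/6 - 7/3 - 11*I/3, each pole is simple, so Res(f, z₀) = P(z₀)/Q'(z₀) with Q'(z) = 3*z^2 - z/3 - 2*I*z + 11/3 - 13*I/6.
  Res(f, I) = P(I)/Q'(I) = (2*I*exp(I))/(8/3 - 5*I/2) = (-180/481 + 192*I/481)*exp(I)
  Res(f, 2/3 + 2*I) = P(2/3 + 2*I)/Q'(2/3 + 2*I) = ((4/3 + 4*I)*exp(2/3 + 2*I))/(-29/9 + 23*I/6) = (3576/8125 - 5832*I/8125)*exp(2/3 + 2*I)
  Res(f, -1/2 - 2*I) = P(-1/2 - 2*I)/Q'(-1/2 - 2*I) = ((-1 - 4*I)*exp(-1/2 - 2*I))/(-137/12 + 11*I/2) = (-1524/23125 + 7368*I/23125)*exp(-1/2 - 2*I)

Sum of residues inside C: (-180/481 + 192*I/481)*exp(I) + (-1524/23125 + 7368*I/23125)*exp(-1/2 - 2*I) + (3576/8125 - 5832*I/8125)*exp(2/3 + 2*I)
∮_C f(z) dz = 2πi · ((-180/481 + 192*I/481)*exp(I) + (-1524/23125 + 7368*I/23125)*exp(-1/2 - 2*I) + (3576/8125 - 5832*I/8125)*exp(2/3 + 2*I)) = pi*(-384/481 - 360*I/481)*exp(I) + pi*(-14736/23125 - 3048*I/23125)*exp(-1/2 - 2*I) + pi*(11664/8125 + 7152*I/8125)*exp(2/3 + 2*I)

Final answer: pi*(-384/481 - 360*I/481)*exp(I) + pi*(-14736/23125 - 3048*I/23125)*exp(-1/2 - 2*I) + pi*(11664/8125 + 7152*I/8125)*exp(2/3 + 2*I)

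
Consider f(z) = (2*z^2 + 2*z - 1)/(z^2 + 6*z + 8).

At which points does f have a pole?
{-4, -2}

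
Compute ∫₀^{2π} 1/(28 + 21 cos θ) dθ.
2*sqrt(7)*pi/49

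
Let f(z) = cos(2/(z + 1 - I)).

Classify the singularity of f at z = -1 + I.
Let u = z + 1 - I. Then
  cos(2/u) = Σ_{k≥0} (-1)^k (2)^(2k)/((2k)!·u^(2k)) = 1 - 2/u^2 + 2/(3*u^4) + ...
which has infinitely many negative powers of u, so cos(2/(z + 1 - I)) has an essential singularity at z = -1 + I.
So the singularity is essential.

Final answer: essential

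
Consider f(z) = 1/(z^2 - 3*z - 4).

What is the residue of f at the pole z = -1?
Write f(z) = P(z)/Q(z) with P(z) = 1 and Q(z) = z^2 - 3*z - 4.
The denominator factors as Q(z) = (z + 1)*(z - 4), so z = -1 is a simple zero of Q and P is analytic there; z = -1 is therefore a simple pole and
  Res(f, z₀) = P(z₀)/Q'(z₀).

Q'(z) = 2*z - 3, so Q'(-1) = -5.
P(-1) = 1.

Res(f, -1) = (1)/(-5) = -1/5

Final answer: -1/5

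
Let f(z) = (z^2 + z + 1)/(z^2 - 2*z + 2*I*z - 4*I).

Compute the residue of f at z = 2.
Write f(z) = P(z)/Q(z) with P(z) = z^2 + z + 1 and Q(z) = z^2 - 2*z + 2*I*z - 4*I.
The denominator factors as Q(z) = (z + 2*I)*(z - 2), so z = 2 is a simple zero of Q and P is analytic there; z = 2 is therefore a simple pole and
  Res(f, z₀) = P(z₀)/Q'(z₀).

Q'(z) = 2*z - 2 + 2*I, so Q'(2) = 2 + 2*I.
P(2) = 7.

Res(f, 2) = (7)/(2 + 2*I) = 7/4 - 7*I/4

Final answer: 7/4 - 7*I/4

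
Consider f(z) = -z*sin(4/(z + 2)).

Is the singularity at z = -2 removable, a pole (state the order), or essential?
Let u = z + 2. Then
  sin(4/u) = Σ_{k≥0} (-1)^k (4)^(2k+1)/((2k+1)!·u^(2k+1)) = 4/u - 32/(3*u^3) + 128/(15*u^5) + ...
which has infinitely many negative powers of u, so sin(4/(z + 2)) has an essential singularity at z = -2.
The extra factor z is a nonzero polynomial; if the product had at most a pole at z = -2, dividing by that polynomial would leave sin(4/(z + 2)) with at most a pole too — contradiction. (Equivalently, the product's Laurent series still has infinitely many negative powers.)
So the singularity is essential.

Final answer: essential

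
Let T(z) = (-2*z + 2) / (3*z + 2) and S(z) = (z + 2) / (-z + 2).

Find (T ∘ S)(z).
-4*z/(z + 10)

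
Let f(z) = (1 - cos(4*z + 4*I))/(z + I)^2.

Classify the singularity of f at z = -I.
Let u = z + I. The argument of cos is 4*z + 4*I = 4u, so
  f = (1 - cos(4u))/u^2 = ((4u)^2/2 - (4u)^4/24 + ...)/u^2 = 8 - (32/3)*u^2 + ...
The Laurent expansion about u = 0 has no negative powers; equivalently lim_{z→-I} f(z) = 8 exists and is finite.
So the singularity is removable.

Final answer: removable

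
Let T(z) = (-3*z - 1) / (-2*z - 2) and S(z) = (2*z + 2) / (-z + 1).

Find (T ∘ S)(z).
(T ∘ S)(z) = T(S(z)) = ((-3)*S(z) + (-1))/((-2)*S(z) + (-2)). Multiply numerator and denominator by -z + 1:
  numerator:   (-3)*(2*z + 2) + (-1)*(-z + 1) = -5*z - 7
  denominator: (-2)*(2*z + 2) + (-2)*(-z + 1) = -2*z - 6
(T ∘ S)(z) = (-5*z - 7)/(-2*z - 6) = (5*z + 7)/(2*z + 6)

Final answer: (5*z + 7)/(2*z + 6)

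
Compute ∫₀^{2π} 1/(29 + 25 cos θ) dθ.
sqrt(6)*pi/18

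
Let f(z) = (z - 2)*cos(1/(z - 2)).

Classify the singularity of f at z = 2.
Let u = z - 2. Then
  cos(1/u) = Σ_{k≥0} (-1)^k (1)^(2k)/((2k)!·u^(2k)) = 1 - 1/(2*u^2) + 1/(24*u^4) + ...
which has infinitely many negative powers of u, so cos(1/(z - 2)) has an essential singularity at z = 2.
The extra factor z - 2 is a nonzero polynomial; if the product had at most a pole at z = 2, dividing by that polynomial would leave cos(1/(z - 2)) with at most a pole too — contradiction. (Equivalently, the product's Laurent series still has infinitely many negative powers.)
So the singularity is essential.

Final answer: essential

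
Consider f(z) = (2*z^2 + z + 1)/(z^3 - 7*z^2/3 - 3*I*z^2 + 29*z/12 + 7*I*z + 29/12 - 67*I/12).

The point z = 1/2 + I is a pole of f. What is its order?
Factor the denominator:
  z^3 - 7*z^2/3 - 3*I*z^2 + 29*z/12 + 7*I*z + 29/12 - 67*I/12 = (z - 1/2 - I)*(z - 3/2 + I)*(z - 1/3 - 3*I)

The numerator P(z) = 2*z^2 + z + 1 has P(1/2 + I) = 3*I ≠ 0, so no factor of (z - 1/2 - I) cancels.
Near z = 1/2 + I we can therefore write f(z) = g(z)/(z - 1/2 - I) with g analytic at 1/2 + I and g(1/2 + I) ≠ 0 (g is the numerator divided by the remaining denominator factors).

Hence z = 1/2 + I is a pole of order 1.

Final answer: 1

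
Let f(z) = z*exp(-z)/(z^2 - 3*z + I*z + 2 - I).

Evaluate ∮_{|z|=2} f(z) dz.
By the residue theorem, ∮_C f(z) dz = 2πi · (sum of the residues of f at the poles inside |z| = 2).

The denominator factors as (z - 2 + I)*(z - 1), so the singularities of f are simple poles at z = 2 - I, z = 1.
  |2 - I|² = 5 > 4 = 2², so this pole is outside the contour.
  |1|² = 1 < 4 = 2², so this pole is inside the contour.

With P(z) = z*exp(-z) and Q(z) = z^2 - 3*z + I*z + 2 - I, each pole is simple, so Res(f, z₀) = P(z₀)/Q'(z₀) with Q'(z) = 2*z - 3 + I.
  Res(f, 1) = P(1)/Q'(1) = (exp(-1))/(-1 + I) = (-1/2 - I/2)*exp(-1)

∮_C f(z) dz = 2πi · ((-1/2 - I/2)*exp(-1)) = pi*(1 - I)*exp(-1)

Final answer: pi*(1 - I)*exp(-1)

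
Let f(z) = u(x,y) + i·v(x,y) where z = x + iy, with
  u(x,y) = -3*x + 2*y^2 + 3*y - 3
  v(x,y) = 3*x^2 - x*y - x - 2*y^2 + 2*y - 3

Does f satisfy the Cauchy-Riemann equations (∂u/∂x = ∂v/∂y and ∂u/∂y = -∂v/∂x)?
∂u/∂x = -3
∂v/∂y = -x - 4*y + 2
∂u/∂y = 4*y + 3
∂v/∂x = 6*x - y - 1
∂u/∂x ≠ ∂v/∂y and ∂u/∂y ≠ -∂v/∂x; the Cauchy-Riemann equations are not satisfied, so f is not analytic.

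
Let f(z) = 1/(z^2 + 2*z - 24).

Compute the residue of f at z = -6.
-1/10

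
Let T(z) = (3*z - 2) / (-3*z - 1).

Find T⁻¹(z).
Set w = T(z) = (3*z - 2) / (-3*z - 1) and solve for z:
  w*(-3*z - 1) = 3*z - 2
  -w + z*(-3*w - 3) + 2 = 0
  z*(-3*w - 3) = w - 2
  z = (2 - w)/(3*w + 3)
Renaming the variable, T⁻¹(z) = (-z + 2)/(3*z + 3).
(Check: ad - bc = -9 ≠ 0, so T is invertible.)

Final answer: (-z + 2)/(3*z + 3)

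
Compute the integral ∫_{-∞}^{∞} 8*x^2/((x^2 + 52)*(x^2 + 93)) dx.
Let f(z) = 8*z^2/((z^2 + 52)*(z^2 + 93)). The denominator has no real zeros and deg Q - deg P = 2 ≥ 2, so the integral of f over the upper semicircle |z| = R tends to 0 as R → ∞. Closing the contour in the upper half-plane,
  ∫_{-∞}^{∞} f(x) dx = 2πi · Σ Res(f, z_k)  over the poles with Im z_k > 0.

Zeros of the denominator: z^2 + 52 = 0 gives z = ±2*sqrt(13)*I; z^2 + 93 = 0 gives z = ±sqrt(93)*I.
Upper half-plane: z = 2*sqrt(13)*I, z = sqrt(93)*I (simple).

Each pole is a simple zero of Q(z) = z^4 + 145*z^2 + 4836, so Res(f, z₀) = P(z₀)/Q'(z₀) with P(z) = 8*z^2, Q'(z) = 4*z^3 + 290*z:
  Res(f, 2*sqrt(13)*I) = (-416)/(164*sqrt(13)*I) = 8*sqrt(13)*I/41
  Res(f, sqrt(93)*I) = (-744)/(-82*sqrt(93)*I) = -4*sqrt(93)*I/41

Sum of residues: 4*I*(-sqrt(93) + 2*sqrt(13))/41
∫_{-∞}^{∞} f(x) dx = 2πi · (4*I*(-sqrt(93) + 2*sqrt(13))/41) = 8*pi*(-2*sqrt(13) + sqrt(93))/41

Final answer: 8*pi*(-2*sqrt(13) + sqrt(93))/41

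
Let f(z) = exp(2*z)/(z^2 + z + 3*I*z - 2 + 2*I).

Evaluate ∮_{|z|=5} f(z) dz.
By the residue theorem, ∮_C f(z) dz = 2πi · (sum of the residues of f at the poles inside |z| = 5).

The denominator factors as (z + 1 + I)*(z + 2*I), so the singularities of f are simple poles at z = -1 - I, z = -2*I.
  |-1 - I|² = 2 < 25 = 5², so this pole is inside the contour.
  |-2*I|² = 4 < 25 = 5², so this pole is inside the contour.

With P(z) = exp(2*z) and Q(z) = z^2 + z + 3*I*z - 2 + 2*I, each pole is simple, so Res(f, z₀) = P(z₀)/Q'(z₀) with Q'(z) = 2*z + 1 + 3*I.
  Res(f, -1 - I) = P(-1 - I)/Q'(-1 - I) = (exp(-2 - 2*I))/(-1 + I) = (-1/2 - I/2)*exp(-2 - 2*I)
  Res(f, -2*I) = P(-2*I)/Q'(-2*I) = (exp(-4*I))/(1 - I) = (1/2 + I/2)*exp(-4*I)

Sum of residues inside C: (1/2 + I/2)*exp(-4*I) + (-1/2 - I/2)*exp(-2 - 2*I)
∮_C f(z) dz = 2πi · ((1/2 + I/2)*exp(-4*I) + (-1/2 - I/2)*exp(-2 - 2*I)) = pi*(-1 + I)*exp(-4*I) + pi*(1 - I)*exp(-2 - 2*I)

Final answer: pi*(-1 + I)*exp(-4*I) + pi*(1 - I)*exp(-2 - 2*I)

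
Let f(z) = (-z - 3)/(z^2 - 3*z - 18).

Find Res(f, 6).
Write f(z) = P(z)/Q(z) with P(z) = -z - 3 and Q(z) = z^2 - 3*z - 18.
The denominator factors as Q(z) = (z - 6)*(z + 3), so z = 6 is a simple zero of Q and P is analytic there; z = 6 is therefore a simple pole and
  Res(f, z₀) = P(z₀)/Q'(z₀).

Q'(z) = 2*z - 3, so Q'(6) = 9.
P(6) = -9.

Res(f, 6) = (-9)/(9) = -1

Final answer: -1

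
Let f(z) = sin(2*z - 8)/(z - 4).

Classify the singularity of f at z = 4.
Let u = z - 4. The argument of sin is 2*z - 8 = 2u, so
  f = sin(2u)/u = ((2u) - (2u)^3/6 + ...)/u = 2 - (4/3)*u^2 + ...
The Laurent expansion about u = 0 has no negative powers; equivalently lim_{z→4} f(z) = 2 exists and is finite.
So the singularity is removable.

Final answer: removable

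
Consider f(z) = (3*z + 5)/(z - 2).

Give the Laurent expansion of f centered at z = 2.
Put w = z - (2), i.e. z = w + 2. The denominator is w, so it suffices to rewrite the numerator in powers of w.

P(z) = 3*z + 5
P(w + 2) = 11 + 3*w

Dividing each term by w:
  f = 11/w + 3

Substituting back w = z - 2:
  f(z) = 11/(z - 2) + 3

The series is finite because the numerator is a polynomial; the negative powers form the principal part, and the coefficient of 1/(z - 2) gives Res(f, 2) = 11.

Final answer: 11/(z - 2) + 3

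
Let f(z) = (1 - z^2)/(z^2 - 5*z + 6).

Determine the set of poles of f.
The singularities of f are the zeros of the denominator. Factoring,
  z^2 - 5*z + 6 = (z - 3)*(z - 2)
so the candidates are z = 3, z = 2.

Check the numerator P(z) = 1 - z^2 at each one:
  P(3) = -8 ≠ 0, so z = 3 is a (simple) pole.
  P(2) = -3 ≠ 0, so z = 2 is a (simple) pole.

Poles of f: {2, 3}

Final answer: {2, 3}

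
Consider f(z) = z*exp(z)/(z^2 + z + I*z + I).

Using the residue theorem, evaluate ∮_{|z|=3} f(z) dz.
pi*(1 + I)*exp(-I) + pi*(-1 + I)*exp(-1)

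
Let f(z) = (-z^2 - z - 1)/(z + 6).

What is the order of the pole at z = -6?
Factor the denominator:
  z + 6 = (z + 6)

The numerator P(z) = -z^2 - z - 1 has P(-6) = -31 ≠ 0, so no factor of (z + 6) cancels.
Near z = -6 we can therefore write f(z) = g(z)/(z + 6) with g analytic at -6 and g(-6) ≠ 0 (g is just the numerator).

Hence z = -6 is a pole of order 1.

Final answer: 1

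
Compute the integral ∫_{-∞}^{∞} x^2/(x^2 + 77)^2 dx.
Let f(z) = z^2/(z^2 + 77)^2. The denominator has no real zeros and deg Q - deg P = 2 ≥ 2, so the integral of f over the upper semicircle |z| = R tends to 0 as R → ∞. Closing the contour in the upper half-plane,
  ∫_{-∞}^{∞} f(x) dx = 2πi · Σ Res(f, z_k)  over the poles with Im z_k > 0.

Zeros of the denominator: z^2 + 77 = 0 gives z = ±sqrt(77)*I.
Upper half-plane: z = sqrt(77)*I (a pole of order 2).

Write f(z) = g(z)/(z - sqrt(77)*I)^2 with g(z) = z^2/(z + sqrt(77)*I)^2. For a double pole, Res(f, z₀) = g'(z₀):
  g'(z) = 2*sqrt(77)*I*z/(z + sqrt(77)*I)^3
  Res(f, sqrt(77)*I) = g'(sqrt(77)*I) = -sqrt(77)*I/308

∫_{-∞}^{∞} f(x) dx = 2πi · (-sqrt(77)*I/308) = sqrt(77)*pi/154

Final answer: sqrt(77)*pi/154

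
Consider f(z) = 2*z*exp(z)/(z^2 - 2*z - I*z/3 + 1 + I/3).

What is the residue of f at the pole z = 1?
Write f(z) = P(z)/Q(z) with P(z) = 2*z*exp(z) and Q(z) = z^2 - 2*z - I*z/3 + 1 + I/3.
The denominator factors as Q(z) = (z - 1 - I/3)*(z - 1), so z = 1 is a simple zero of Q and P is analytic there; z = 1 is therefore a simple pole and
  Res(f, z₀) = P(z₀)/Q'(z₀).

Q'(z) = 2*z - 2 - I/3, so Q'(1) = -I/3.
P(1) = 2*exp(1).

Res(f, 1) = (2*exp(1))/(-I/3) = 6*exp(1)*I

Final answer: 6*exp(1)*I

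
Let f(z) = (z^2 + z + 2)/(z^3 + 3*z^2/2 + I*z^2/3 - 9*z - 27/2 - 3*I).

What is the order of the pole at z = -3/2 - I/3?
Factor the denominator:
  z^3 + 3*z^2/2 + I*z^2/3 - 9*z - 27/2 - 3*I = (z + 3/2 + I/3)*(z - 3)*(z + 3)

The numerator P(z) = z^2 + z + 2 has P(-3/2 - I/3) = 95/36 + 2*I/3 ≠ 0, so no factor of (z + 3/2 + I/3) cancels.
Near z = -3/2 - I/3 we can therefore write f(z) = g(z)/(z + 3/2 + I/3) with g analytic at -3/2 - I/3 and g(-3/2 - I/3) ≠ 0 (g is the numerator divided by the remaining denominator factors).

Hence z = -3/2 - I/3 is a pole of order 1.

Final answer: 1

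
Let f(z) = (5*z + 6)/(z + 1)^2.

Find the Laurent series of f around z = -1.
Put w = z - (-1), i.e. z = w - 1. The denominator is w^2, so it suffices to rewrite the numerator in powers of w.

P(z) = 5*z + 6
P(w - 1) = 1 + 5*w

Dividing each term by w^2:
  f = 1/w^2 + 5/w

Substituting back w = z + 1:
  f(z) = 1/(z + 1)^2 + 5/(z + 1)

The series is finite because the numerator is a polynomial; the negative powers form the principal part, and the coefficient of 1/(z + 1) gives Res(f, -1) = 5.

Final answer: 1/(z + 1)^2 + 5/(z + 1)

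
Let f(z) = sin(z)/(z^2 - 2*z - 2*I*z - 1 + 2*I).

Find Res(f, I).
Write f(z) = P(z)/Q(z) with P(z) = sin(z) and Q(z) = z^2 - 2*z - 2*I*z - 1 + 2*I.
The denominator factors as Q(z) = (z - 2 - I)*(z - I), so z = I is a simple zero of Q and P is analytic there; z = I is therefore a simple pole and
  Res(f, z₀) = P(z₀)/Q'(z₀).

Q'(z) = 2*z - 2 - 2*I, so Q'(I) = -2.
P(I) = I*sinh(1).

Res(f, I) = (I*sinh(1))/(-2) = -I*sinh(1)/2

Final answer: -I*sinh(1)/2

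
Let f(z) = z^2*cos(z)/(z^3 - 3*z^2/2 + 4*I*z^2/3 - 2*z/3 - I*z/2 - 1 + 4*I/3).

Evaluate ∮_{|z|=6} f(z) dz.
pi*(108/305 + 456*I/305)*cos(2 - I) + pi*(720/6649 + 1088*I/6649)*cosh(2/3) + pi*(-252/545 + 186*I/545)*cos(1/2 + I)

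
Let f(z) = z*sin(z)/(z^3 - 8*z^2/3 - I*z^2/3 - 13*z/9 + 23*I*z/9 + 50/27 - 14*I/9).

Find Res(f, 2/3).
Write f(z) = P(z)/Q(z) with P(z) = z*sin(z) and Q(z) = z^3 - 8*z^2/3 - I*z^2/3 - 13*z/9 + 23*I*z/9 + 50/27 - 14*I/9.
The denominator factors as Q(z) = (z - 3 + I/3)*(z - 2/3)*(z + 1 - 2*I/3), so z = 2/3 is a simple zero of Q and P is analytic there; z = 2/3 is therefore a simple pole and
  Res(f, z₀) = P(z₀)/Q'(z₀).

Q'(z) = 3*z^2 - 16*z/3 - 2*I*z/3 - 13/9 + 23*I/9, so Q'(2/3) = -11/3 + 19*I/9.
P(2/3) = 2*sin(2/3)/3.

Res(f, 2/3) = (2*sin(2/3)/3)/(-11/3 + 19*I/9) = (-99/725 - 57*I/725)*sin(2/3)

Final answer: (-99/725 - 57*I/725)*sin(2/3)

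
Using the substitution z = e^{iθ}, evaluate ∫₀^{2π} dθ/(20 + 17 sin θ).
Call the integral J. The integrand is 2π-periodic and we integrate over a full period, so shifting θ does not change the value (θ → θ + π/2 turns sin θ into cos θ). Hence
  J = ∫₀^{2π} dθ/(20 + 17 cos θ).
Put z = e^{iθ}: then cos θ = (z + 1/z)/2, dθ = dz/(iz), and z runs once counterclockwise around |z| = 1:
  J = ∮_{|z|=1} 1/(20 + 17*(z + 1/z)/2) · dz/(iz) = (2/i) ∮_{|z|=1} dz/(17*z^2 + 40*z + 17).
The roots of 17*z^2 + 40*z + 17 are z = (-20 ± sqrt(20^2 - 17^2))/17, with sqrt(111) = sqrt(111); their product is 1, so only z₊ = -20/17 + sqrt(111)/17 lies inside the unit circle (z₋ = -20/17 - sqrt(111)/17 lies outside).
z₊ is a simple zero of q(z) = 17*z^2 + 40*z + 17, so Res(1/q, z₊) = 1/q'(z₊) with q'(z) = 34*z + 40; and q'(z₊) = 17*(z₊ - z₋) = 2*sqrt(111).
Therefore J = (2/i) · 2πi · 1/(2*sqrt(111)) = 2*pi/(sqrt(111)) = 2*sqrt(111)*pi/111

Final answer: 2*sqrt(111)*pi/111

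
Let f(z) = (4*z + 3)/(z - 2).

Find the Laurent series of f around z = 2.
Put w = z - (2), i.e. z = w + 2. The denominator is w, so it suffices to rewrite the numerator in powers of w.

P(z) = 4*z + 3
P(w + 2) = 11 + 4*w

Dividing each term by w:
  f = 11/w + 4

Substituting back w = z - 2:
  f(z) = 11/(z - 2) + 4

The series is finite because the numerator is a polynomial; the negative powers form the principal part, and the coefficient of 1/(z - 2) gives Res(f, 2) = 11.

Final answer: 11/(z - 2) + 4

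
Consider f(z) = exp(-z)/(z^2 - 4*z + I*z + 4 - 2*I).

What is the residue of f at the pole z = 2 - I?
Write f(z) = P(z)/Q(z) with P(z) = exp(-z) and Q(z) = z^2 - 4*z + I*z + 4 - 2*I.
The denominator factors as Q(z) = (z - 2 + I)*(z - 2), so z = 2 - I is a simple zero of Q and P is analytic there; z = 2 - I is therefore a simple pole and
  Res(f, z₀) = P(z₀)/Q'(z₀).

Q'(z) = 2*z - 4 + I, so Q'(2 - I) = -I.
P(2 - I) = exp(-2 + I).

Res(f, 2 - I) = (exp(-2 + I))/(-I) = I*exp(-2 + I)

Final answer: I*exp(-2 + I)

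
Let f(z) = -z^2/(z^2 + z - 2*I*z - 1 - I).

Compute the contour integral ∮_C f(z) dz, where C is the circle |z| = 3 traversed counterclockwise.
By the residue theorem, ∮_C f(z) dz = 2πi · (sum of the residues of f at the poles inside |z| = 3).

The denominator factors as (z + 1 - I)*(z - I), so the singularities of f are simple poles at z = -1 + I, z = I.
  |-1 + I|² = 2 < 9 = 3², so this pole is inside the contour.
  |I|² = 1 < 9 = 3², so this pole is inside the contour.

With P(z) = -z^2 and Q(z) = z^2 + z - 2*I*z - 1 - I, each pole is simple, so Res(f, z₀) = P(z₀)/Q'(z₀) with Q'(z) = 2*z + 1 - 2*I.
  Res(f, -1 + I) = P(-1 + I)/Q'(-1 + I) = (2*I)/(-1) = -2*I
  Res(f, I) = P(I)/Q'(I) = (1)/(1) = 1

Sum of residues inside C: 1 - 2*I
∮_C f(z) dz = 2πi · (1 - 2*I) = pi*(4 + 2*I)

Final answer: pi*(4 + 2*I)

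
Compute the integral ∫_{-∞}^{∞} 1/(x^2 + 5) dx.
sqrt(5)*pi/5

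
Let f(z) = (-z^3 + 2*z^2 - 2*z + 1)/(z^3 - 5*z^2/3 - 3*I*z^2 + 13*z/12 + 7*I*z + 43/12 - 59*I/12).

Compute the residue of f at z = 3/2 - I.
Write f(z) = P(z)/Q(z) with P(z) = -z^3 + 2*z^2 - 2*z + 1 and Q(z) = z^3 - 5*z^2/3 - 3*I*z^2 + 13*z/12 + 7*I*z + 43/12 - 59*I/12.
The denominator factors as Q(z) = (z - 3/2 + I)*(z + 1/3 - 3*I)*(z - 1/2 - I), so z = 3/2 - I is a simple zero of Q and P is analytic there; z = 3/2 - I is therefore a simple pole and
  Res(f, z₀) = P(z₀)/Q'(z₀).

Q'(z) = 3*z^2 - 10*z/3 - 6*I*z + 13/12 + 7*I, so Q'(3/2 - I) = -37/6 - 23*I/3.
P(3/2 - I) = 13/8 + 7*I/4.

Res(f, 3/2 - I) = (13/8 + 7*I/4)/(-37/6 - 23*I/3) = -675/2788 + 12*I/697

Final answer: -675/2788 + 12*I/697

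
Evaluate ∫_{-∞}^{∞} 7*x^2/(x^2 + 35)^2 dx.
Let f(z) = 7*z^2/(z^2 + 35)^2. The denominator has no real zeros and deg Q - deg P = 2 ≥ 2, so the integral of f over the upper semicircle |z| = R tends to 0 as R → ∞. Closing the contour in the upper half-plane,
  ∫_{-∞}^{∞} f(x) dx = 2πi · Σ Res(f, z_k)  over the poles with Im z_k > 0.

Zeros of the denominator: z^2 + 35 = 0 gives z = ±sqrt(35)*I.
Upper half-plane: z = sqrt(35)*I (a pole of order 2).

Write f(z) = g(z)/(z - sqrt(35)*I)^2 with g(z) = 7*z^2/(z + sqrt(35)*I)^2. For a double pole, Res(f, z₀) = g'(z₀):
  g'(z) = 14*sqrt(35)*I*z/(z + sqrt(35)*I)^3
  Res(f, sqrt(35)*I) = g'(sqrt(35)*I) = -sqrt(35)*I/20

∫_{-∞}^{∞} f(x) dx = 2πi · (-sqrt(35)*I/20) = sqrt(35)*pi/10

Final answer: sqrt(35)*pi/10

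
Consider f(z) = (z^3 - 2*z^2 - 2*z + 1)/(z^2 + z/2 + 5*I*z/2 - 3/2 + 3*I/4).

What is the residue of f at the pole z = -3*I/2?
-7/8 + 95*I/8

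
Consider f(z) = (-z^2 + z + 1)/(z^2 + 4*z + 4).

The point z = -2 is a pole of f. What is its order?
2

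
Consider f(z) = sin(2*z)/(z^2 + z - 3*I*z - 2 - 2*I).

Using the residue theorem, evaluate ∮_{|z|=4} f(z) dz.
By the residue theorem, ∮_C f(z) dz = 2πi · (sum of the residues of f at the poles inside |z| = 4).

The denominator factors as (z - 2*I)*(z + 1 - I), so the singularities of f are simple poles at z = 2*I, z = -1 + I.
  |2*I|² = 4 < 16 = 4², so this pole is inside the contour.
  |-1 + I|² = 2 < 16 = 4², so this pole is inside the contour.

With P(z) = sin(2*z) and Q(z) = z^2 + z - 3*I*z - 2 - 2*I, each pole is simple, so Res(f, z₀) = P(z₀)/Q'(z₀) with Q'(z) = 2*z + 1 - 3*I.
  Res(f, 2*I) = P(2*I)/Q'(2*I) = (I*sinh(4))/(1 + I) = (1/2 + I/2)*sinh(4)
  Res(f, -1 + I) = P(-1 + I)/Q'(-1 + I) = (-sin(2 - 2*I))/(-1 - I) = (1/2 - I/2)*sin(2 - 2*I)

Sum of residues inside C: (1/2 - I/2)*sin(2 - 2*I) + (1/2 + I/2)*sinh(4)
∮_C f(z) dz = 2πi · ((1/2 - I/2)*sin(2 - 2*I) + (1/2 + I/2)*sinh(4)) = pi*(1 + I)*sin(2 - 2*I) + pi*(-1 + I)*sinh(4)

Final answer: pi*(1 + I)*sin(2 - 2*I) + pi*(-1 + I)*sinh(4)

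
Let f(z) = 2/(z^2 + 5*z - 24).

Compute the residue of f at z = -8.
-2/11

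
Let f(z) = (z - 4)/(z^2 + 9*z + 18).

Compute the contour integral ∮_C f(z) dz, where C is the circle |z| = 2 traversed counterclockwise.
By the residue theorem, ∮_C f(z) dz = 2πi · (sum of the residues of f at the poles inside |z| = 2).

The denominator factors as (z + 6)*(z + 3), so the singularities of f are simple poles at z = -6, z = -3.
  |-6|² = 36 > 4 = 2², so this pole is outside the contour.
  |-3|² = 9 > 4 = 2², so this pole is outside the contour.

No pole lies inside the contour, so f is analytic on and inside C and the integral is 0 (Cauchy's theorem).

Final answer: 0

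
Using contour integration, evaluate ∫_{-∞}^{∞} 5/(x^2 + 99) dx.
Let f(z) = 5/(z^2 + 99). The denominator has no real zeros and deg Q - deg P = 2 ≥ 2, so the integral of f over the upper semicircle |z| = R tends to 0 as R → ∞. Closing the contour in the upper half-plane,
  ∫_{-∞}^{∞} f(x) dx = 2πi · Σ Res(f, z_k)  over the poles with Im z_k > 0.

Zeros of the denominator: z^2 + 99 = 0 gives z = ±3*sqrt(11)*I.
Upper half-plane: z = 3*sqrt(11)*I (simple).

Each pole is a simple zero of Q(z) = z^2 + 99, so Res(f, z₀) = P(z₀)/Q'(z₀) with P(z) = 5, Q'(z) = 2*z:
  Res(f, 3*sqrt(11)*I) = (5)/(6*sqrt(11)*I) = -5*sqrt(11)*I/66

∫_{-∞}^{∞} f(x) dx = 2πi · (-5*sqrt(11)*I/66) = 5*sqrt(11)*pi/33

Final answer: 5*sqrt(11)*pi/33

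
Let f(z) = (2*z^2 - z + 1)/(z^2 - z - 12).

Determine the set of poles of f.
The singularities of f are the zeros of the denominator. Factoring,
  z^2 - z - 12 = (z + 3)*(z - 4)
so the candidates are z = -3, z = 4.

Check the numerator P(z) = 2*z^2 - z + 1 at each one:
  P(-3) = 22 ≠ 0, so z = -3 is a (simple) pole.
  P(4) = 29 ≠ 0, so z = 4 is a (simple) pole.

Poles of f: {-3, 4}

Final answer: {-3, 4}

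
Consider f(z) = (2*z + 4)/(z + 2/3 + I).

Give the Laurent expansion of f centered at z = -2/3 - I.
Put w = z - (-2/3 - I), i.e. z = w - 2/3 - I. The denominator is w, so it suffices to rewrite the numerator in powers of w.

P(z) = 2*z + 4
P(w - 2/3 - I) = 8/3 - 2*I + 2*w

Dividing each term by w:
  f = (8/3 - 2*I)/w + 2

Substituting back w = z + 2/3 + I:
  f(z) = (8/3 - 2*I)/(z + 2/3 + I) + 2

The series is finite because the numerator is a polynomial; the negative powers form the principal part, and the coefficient of 1/(z + 2/3 + I) gives Res(f, -2/3 - I) = 8/3 - 2*I.

Final answer: (8/3 - 2*I)/(z + 2/3 + I) + 2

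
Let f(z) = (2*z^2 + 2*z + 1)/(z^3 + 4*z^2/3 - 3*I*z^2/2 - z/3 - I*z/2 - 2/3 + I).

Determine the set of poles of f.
{-1, -1 + 3*I/2, 2/3}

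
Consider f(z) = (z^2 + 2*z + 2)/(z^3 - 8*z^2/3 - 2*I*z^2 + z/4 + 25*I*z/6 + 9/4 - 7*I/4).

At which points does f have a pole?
{-1/3 + I, 3/2, 3/2 + I}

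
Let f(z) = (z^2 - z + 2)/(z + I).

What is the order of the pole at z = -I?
Factor the denominator:
  z + I = (z + I)

The numerator P(z) = z^2 - z + 2 has P(-I) = 1 + I ≠ 0, so no factor of (z + I) cancels.
Near z = -I we can therefore write f(z) = g(z)/(z + I) with g analytic at -I and g(-I) ≠ 0 (g is just the numerator).

Hence z = -I is a pole of order 1.

Final answer: 1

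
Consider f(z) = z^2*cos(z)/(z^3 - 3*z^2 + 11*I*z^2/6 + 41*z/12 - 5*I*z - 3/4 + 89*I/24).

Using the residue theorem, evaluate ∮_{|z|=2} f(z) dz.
By the residue theorem, ∮_C f(z) dz = 2πi · (sum of the residues of f at the poles inside |z| = 2).

The denominator factors as (z - 1 + I/2)*(z - 3/2 - 2*I/3)*(z - 1/2 + 2*I), so the singularities of f are simple poles at z = 1 - I/2, z = 3/2 + 2*I/3, z = 1/2 - 2*I.
  |1 - I/2|² = 5/4 < 4 = 2², so this pole is inside the contour.
  |3/2 + 2*I/3|² = 97/36 < 4 = 2², so this pole is inside the contour.
  |1/2 - 2*I|² = 17/4 > 4 = 2², so this pole is outside the contour.

With P(z) = z^2*cos(z) and Q(z) = z^3 - 3*z^2 + 11*I*z^2/6 + 41*z/12 - 5*I*z - 3/4 + 89*I/24, each pole is simple, so Res(f, z₀) = P(z₀)/Q'(z₀) with Q'(z) = 3*z^2 - 6*z + 11*I*z/3 + 41/12 - 5*I.
  Res(f, 1 - I/2) = P(1 - I/2)/Q'(1 - I/2) = ((3/4 - I)*cos(1 - I/2))/(3/2 - 4*I/3) = (177/290 - 18*I/145)*cos(1 - I/2)
  Res(f, 3/2 + 2*I/3) = P(3/2 + 2*I/3)/Q'(3/2 + 2*I/3) = ((65/36 + 2*I)*cos(3/2 + 2*I/3))/(-47/18 + 5*I/2) = (185/8468 - 6309*I/8468)*cos(3/2 + 2*I/3)

Sum of residues inside C: (185/8468 - 6309*I/8468)*cos(3/2 + 2*I/3) + (177/290 - 18*I/145)*cos(1 - I/2)
∮_C f(z) dz = 2πi · ((185/8468 - 6309*I/8468)*cos(3/2 + 2*I/3) + (177/290 - 18*I/145)*cos(1 - I/2)) = pi*(6309/4234 + 185*I/4234)*cos(3/2 + 2*I/3) + pi*(36/145 + 177*I/145)*cos(1 - I/2)

Final answer: pi*(6309/4234 + 185*I/4234)*cos(3/2 + 2*I/3) + pi*(36/145 + 177*I/145)*cos(1 - I/2)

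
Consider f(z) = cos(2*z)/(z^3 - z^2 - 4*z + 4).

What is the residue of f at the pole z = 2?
Write f(z) = P(z)/Q(z) with P(z) = cos(2*z) and Q(z) = z^3 - z^2 - 4*z + 4.
The denominator factors as Q(z) = (z - 1)*(z + 2)*(z - 2), so z = 2 is a simple zero of Q and P is analytic there; z = 2 is therefore a simple pole and
  Res(f, z₀) = P(z₀)/Q'(z₀).

Q'(z) = 3*z^2 - 2*z - 4, so Q'(2) = 4.
P(2) = cos(4).

Res(f, 2) = (cos(4))/(4) = cos(4)/4

Final answer: cos(4)/4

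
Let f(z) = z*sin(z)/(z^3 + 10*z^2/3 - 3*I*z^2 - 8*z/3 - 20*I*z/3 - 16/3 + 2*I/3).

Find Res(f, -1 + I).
(-3/10 + 3*I/10)*sin(1 - I)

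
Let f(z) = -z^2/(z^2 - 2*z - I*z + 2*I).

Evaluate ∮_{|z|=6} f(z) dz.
By the residue theorem, ∮_C f(z) dz = 2πi · (sum of the residues of f at the poles inside |z| = 6).

The denominator factors as (z - 2)*(z - I), so the singularities of f are simple poles at z = 2, z = I.
  |2|² = 4 < 36 = 6², so this pole is inside the contour.
  |I|² = 1 < 36 = 6², so this pole is inside the contour.

With P(z) = -z^2 and Q(z) = z^2 - 2*z - I*z + 2*I, each pole is simple, so Res(f, z₀) = P(z₀)/Q'(z₀) with Q'(z) = 2*z - 2 - I.
  Res(f, 2) = P(2)/Q'(2) = (-4)/(2 - I) = -8/5 - 4*I/5
  Res(f, I) = P(I)/Q'(I) = (1)/(-2 + I) = -2/5 - I/5

Sum of residues inside C: -2 - I
∮_C f(z) dz = 2πi · (-2 - I) = pi*(2 - 4*I)

Final answer: pi*(2 - 4*I)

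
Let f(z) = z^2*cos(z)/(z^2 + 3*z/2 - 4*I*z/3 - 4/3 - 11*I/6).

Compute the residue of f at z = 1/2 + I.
Write f(z) = P(z)/Q(z) with P(z) = z^2*cos(z) and Q(z) = z^2 + 3*z/2 - 4*I*z/3 - 4/3 - 11*I/6.
The denominator factors as Q(z) = (z + 2 - I/3)*(z - 1/2 - I), so z = 1/2 + I is a simple zero of Q and P is analytic there; z = 1/2 + I is therefore a simple pole and
  Res(f, z₀) = P(z₀)/Q'(z₀).

Q'(z) = 2*z + 3/2 - 4*I/3, so Q'(1/2 + I) = 5/2 + 2*I/3.
P(1/2 + I) = (-3/4 + I)*cos(1/2 + I).

Res(f, 1/2 + I) = ((-3/4 + I)*cos(1/2 + I))/(5/2 + 2*I/3) = (-87/482 + 108*I/241)*cos(1/2 + I)

Final answer: (-87/482 + 108*I/241)*cos(1/2 + I)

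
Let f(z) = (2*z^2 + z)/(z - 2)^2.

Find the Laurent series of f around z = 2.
Put w = z - (2), i.e. z = w + 2. The denominator is w^2, so it suffices to rewrite the numerator in powers of w.

P(z) = 2*z^2 + z
P(w + 2) = 10 + 9*w + 2*w^2

Dividing each term by w^2:
  f = 10/w^2 + 9/w + 2

Substituting back w = z - 2:
  f(z) = 10/(z - 2)^2 + 9/(z - 2) + 2

The series is finite because the numerator is a polynomial; the negative powers form the principal part, and the coefficient of 1/(z - 2) gives Res(f, 2) = 9.

Final answer: 10/(z - 2)^2 + 9/(z - 2) + 2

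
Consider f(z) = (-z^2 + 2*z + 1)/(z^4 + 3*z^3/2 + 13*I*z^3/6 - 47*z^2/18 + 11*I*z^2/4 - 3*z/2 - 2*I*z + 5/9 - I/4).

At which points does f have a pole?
The singularities of f are the zeros of the denominator. Factoring,
  z^4 + 3*z^3/2 + 13*I*z^3/6 - 47*z^2/18 + 11*I*z^2/4 - 3*z/2 - 2*I*z + 5/9 - I/4 = (z + 2 + I/3)*(z + I)*(z + I/2)*(z - 1/2 + I/3)
so the candidates are z = -2 - I/3, z = -I, z = -I/2, z = 1/2 - I/3.

Check the numerator P(z) = -z^2 + 2*z + 1 at each one:
  P(-2 - I/3) = -62/9 - 2*I ≠ 0, so z = -2 - I/3 is a (simple) pole.
  P(-I) = 2 - 2*I ≠ 0, so z = -I is a (simple) pole.
  P(-I/2) = 5/4 - I ≠ 0, so z = -I/2 is a (simple) pole.
  P(1/2 - I/3) = 67/36 - I/3 ≠ 0, so z = 1/2 - I/3 is a (simple) pole.

Poles of f: {-2 - I/3, -I, -I/2, 1/2 - I/3}

Final answer: {-2 - I/3, -I, -I/2, 1/2 - I/3}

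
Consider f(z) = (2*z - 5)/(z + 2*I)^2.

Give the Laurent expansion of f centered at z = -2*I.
(-5 - 4*I)/(z + 2*I)^2 + 2/(z + 2*I)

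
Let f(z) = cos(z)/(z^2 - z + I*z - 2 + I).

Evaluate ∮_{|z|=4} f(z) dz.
By the residue theorem, ∮_C f(z) dz = 2πi · (sum of the residues of f at the poles inside |z| = 4).

The denominator factors as (z + 1)*(z - 2 + I), so the singularities of f are simple poles at z = -1, z = 2 - I.
  |-1|² = 1 < 16 = 4², so this pole is inside the contour.
  |2 - I|² = 5 < 16 = 4², so this pole is inside the contour.

With P(z) = cos(z) and Q(z) = z^2 - z + I*z - 2 + I, each pole is simple, so Res(f, z₀) = P(z₀)/Q'(z₀) with Q'(z) = 2*z - 1 + I.
  Res(f, -1) = P(-1)/Q'(-1) = (cos(1))/(-3 + I) = (-3/10 - I/10)*cos(1)
  Res(f, 2 - I) = P(2 - I)/Q'(2 - I) = (cos(2 - I))/(3 - I) = (3/10 + I/10)*cos(2 - I)

Sum of residues inside C: (-3/10 - I/10)*cos(1) + (3/10 + I/10)*cos(2 - I)
∮_C f(z) dz = 2πi · ((-3/10 - I/10)*cos(1) + (3/10 + I/10)*cos(2 - I)) = pi*(-1/5 + 3*I/5)*cos(2 - I) + pi*(1/5 - 3*I/5)*cos(1)

Final answer: pi*(-1/5 + 3*I/5)*cos(2 - I) + pi*(1/5 - 3*I/5)*cos(1)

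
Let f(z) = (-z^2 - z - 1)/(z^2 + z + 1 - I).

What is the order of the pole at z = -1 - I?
Factor the denominator:
  z^2 + z + 1 - I = (z + 1 + I)*(z - I)

The numerator P(z) = -z^2 - z - 1 has P(-1 - I) = -I ≠ 0, so no factor of (z + 1 + I) cancels.
Near z = -1 - I we can therefore write f(z) = g(z)/(z + 1 + I) with g analytic at -1 - I and g(-1 - I) ≠ 0 (g is the numerator divided by the remaining denominator factors).

Hence z = -1 - I is a pole of order 1.

Final answer: 1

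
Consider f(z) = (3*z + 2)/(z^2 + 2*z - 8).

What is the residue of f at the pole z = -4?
Write f(z) = P(z)/Q(z) with P(z) = 3*z + 2 and Q(z) = z^2 + 2*z - 8.
The denominator factors as Q(z) = (z - 2)*(z + 4), so z = -4 is a simple zero of Q and P is analytic there; z = -4 is therefore a simple pole and
  Res(f, z₀) = P(z₀)/Q'(z₀).

Q'(z) = 2*z + 2, so Q'(-4) = -6.
P(-4) = -10.

Res(f, -4) = (-10)/(-6) = 5/3

Final answer: 5/3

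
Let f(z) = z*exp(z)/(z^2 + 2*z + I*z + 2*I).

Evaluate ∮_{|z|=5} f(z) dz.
pi*(4/5 + 2*I/5)*exp(-I) + pi*(-4/5 + 8*I/5)*exp(-2)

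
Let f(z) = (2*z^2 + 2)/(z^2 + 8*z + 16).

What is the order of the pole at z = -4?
Factor the denominator:
  z^2 + 8*z + 16 = (z + 4)^2

The numerator P(z) = 2*z^2 + 2 has P(-4) = 34 ≠ 0, so no factor of (z + 4) cancels.
Near z = -4 we can therefore write f(z) = g(z)/(z + 4)^2 with g analytic at -4 and g(-4) ≠ 0 (g is just the numerator).

Hence z = -4 is a pole of order 2.

Final answer: 2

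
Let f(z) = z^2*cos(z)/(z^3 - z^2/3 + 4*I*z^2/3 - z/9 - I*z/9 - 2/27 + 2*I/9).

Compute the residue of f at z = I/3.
Write f(z) = P(z)/Q(z) with P(z) = z^2*cos(z) and Q(z) = z^3 - z^2/3 + 4*I*z^2/3 - z/9 - I*z/9 - 2/27 + 2*I/9.
The denominator factors as Q(z) = (z - 1/3 + I)*(z + 2*I/3)*(z - I/3), so z = I/3 is a simple zero of Q and P is analytic there; z = I/3 is therefore a simple pole and
  Res(f, z₀) = P(z₀)/Q'(z₀).

Q'(z) = 3*z^2 - 2*z/3 + 8*I*z/3 - 1/9 - I/9, so Q'(I/3) = -4/3 - I/3.
P(I/3) = -cosh(1/3)/9.

Res(f, I/3) = (-cosh(1/3)/9)/(-4/3 - I/3) = (4/51 - I/51)*cosh(1/3)

Final answer: (4/51 - I/51)*cosh(1/3)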